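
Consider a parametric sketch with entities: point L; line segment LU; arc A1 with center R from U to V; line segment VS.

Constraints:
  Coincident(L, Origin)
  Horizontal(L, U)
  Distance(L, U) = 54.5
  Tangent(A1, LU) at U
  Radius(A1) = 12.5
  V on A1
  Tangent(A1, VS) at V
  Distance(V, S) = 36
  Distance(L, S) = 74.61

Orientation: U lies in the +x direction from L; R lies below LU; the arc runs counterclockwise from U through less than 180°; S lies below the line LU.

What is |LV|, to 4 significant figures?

45.87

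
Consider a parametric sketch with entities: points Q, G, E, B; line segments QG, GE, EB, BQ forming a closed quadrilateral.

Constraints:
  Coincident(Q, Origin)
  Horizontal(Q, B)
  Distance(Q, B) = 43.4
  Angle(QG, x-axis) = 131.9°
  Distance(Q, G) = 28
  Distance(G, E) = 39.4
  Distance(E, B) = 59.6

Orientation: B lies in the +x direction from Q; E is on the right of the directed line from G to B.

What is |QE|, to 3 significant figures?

22.6

Checks: |GE| = 39.40 ✓; |EB| = 59.60 ✓.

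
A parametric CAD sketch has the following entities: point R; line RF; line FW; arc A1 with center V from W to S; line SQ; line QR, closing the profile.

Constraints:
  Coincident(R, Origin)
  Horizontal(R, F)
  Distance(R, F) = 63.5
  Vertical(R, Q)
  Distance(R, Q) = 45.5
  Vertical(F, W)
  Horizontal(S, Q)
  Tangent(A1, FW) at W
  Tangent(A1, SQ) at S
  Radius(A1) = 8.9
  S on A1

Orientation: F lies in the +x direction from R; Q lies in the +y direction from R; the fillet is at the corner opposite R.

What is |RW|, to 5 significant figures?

73.293

The virtual corner opposite R is at (63.500, 45.500). Since A1 is tangent to FW there, VW ⟂ FW and tangency of A1 to SQ means the radius VS is perpendicular to SQ, with radius 8.9, so the center V sits 8.9 in from both sides at V = (54.600, 36.600). That places the tangent points at W = (63.500, 36.600) on FW and S = (54.600, 45.500) on SQ. Then |RW| = |W − R| = 73.293.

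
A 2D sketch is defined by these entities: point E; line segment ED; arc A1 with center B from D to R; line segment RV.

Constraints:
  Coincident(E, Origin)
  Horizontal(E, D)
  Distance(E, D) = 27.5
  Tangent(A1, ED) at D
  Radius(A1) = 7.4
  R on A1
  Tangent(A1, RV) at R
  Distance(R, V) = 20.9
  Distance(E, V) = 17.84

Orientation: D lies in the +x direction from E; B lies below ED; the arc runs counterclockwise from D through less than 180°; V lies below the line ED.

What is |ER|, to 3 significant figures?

22.5

E is at the origin; E and D share the same y with |ED| = 27.5 and D on the +x side, so D = (27.5, 0.00). Since A1 is tangent to ED there, BD ⟂ ED, so B = D + (0, -7.4) = (27.5, -7.40). Since BR ⟂ RV (tangency), |BV| = √(7.4² + 20.9²) = 22.2 regardless of where R sits on A1. So V lies on both circle(E, 17.84) and circle(B, 22.2); the below-ED intersection is V = (7.20, -16.3). R is the foot of the tangent from V: R = (22.4, -2.01).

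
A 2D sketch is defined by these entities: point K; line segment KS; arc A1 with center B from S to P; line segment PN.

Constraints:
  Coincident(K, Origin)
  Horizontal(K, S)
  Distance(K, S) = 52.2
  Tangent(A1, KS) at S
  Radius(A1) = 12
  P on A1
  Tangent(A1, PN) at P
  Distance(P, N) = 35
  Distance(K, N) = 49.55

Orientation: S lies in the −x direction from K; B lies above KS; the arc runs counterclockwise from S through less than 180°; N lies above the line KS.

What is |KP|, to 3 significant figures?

41.7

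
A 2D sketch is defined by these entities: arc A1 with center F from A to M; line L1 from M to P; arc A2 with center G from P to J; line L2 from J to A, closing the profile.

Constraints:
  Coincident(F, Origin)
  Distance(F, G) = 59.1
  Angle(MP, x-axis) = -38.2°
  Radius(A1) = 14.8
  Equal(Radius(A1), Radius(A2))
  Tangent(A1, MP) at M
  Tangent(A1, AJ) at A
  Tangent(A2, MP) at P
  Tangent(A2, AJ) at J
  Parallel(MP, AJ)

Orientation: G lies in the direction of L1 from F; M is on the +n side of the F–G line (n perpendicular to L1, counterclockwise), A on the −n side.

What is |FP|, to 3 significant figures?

60.9

The slot axis is L1's direction at -38.2°, so u = (cos -38.2°, sin -38.2°) = (0.786, -0.618) and n = (−sin -38.2°, cos -38.2°) = (0.618, 0.786). F is at the origin and G lies 59.1 along u from F, so G = 59.1·u = (46.4, -36.5). Tangency of A1 to both parallel lines with radius 14.8 puts M and A at F ± 14.8·n: M = (9.15, 11.6), A = (-9.15, -11.6). Equal radii place P and J the same way about G: P = G + 14.8·n = (55.6, -24.9), J = G − 14.8·n = (37.3, -48.2). Then |FP| = |P − F| = 60.9.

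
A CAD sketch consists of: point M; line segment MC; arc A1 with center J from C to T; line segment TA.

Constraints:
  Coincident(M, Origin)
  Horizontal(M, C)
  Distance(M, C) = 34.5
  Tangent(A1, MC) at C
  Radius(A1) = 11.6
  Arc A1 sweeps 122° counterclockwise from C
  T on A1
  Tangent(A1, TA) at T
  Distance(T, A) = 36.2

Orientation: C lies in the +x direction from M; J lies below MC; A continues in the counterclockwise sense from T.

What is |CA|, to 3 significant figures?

49.3

M is at the origin; MC is horizontal with |MC| = 34.5 and C on the +x side, so C = (34.5, 0.00). Tangency of A1 to MC means the radius JC is perpendicular to MC, so J = C + (0, -11.6) = (34.5, -11.6). On A1, C sits at bearing 90° from J; a 122° counterclockwise sweep puts T at bearing 212°, so T = J + 11.6·(cos 212°, sin 212°) = (24.7, -17.7). A1 meets TA tangentially, so JT is at right angles to TA, so TA runs along (−sin 212°, cos 212°); with |TA| = 36.2, A = (43.8, -48.4). Then |CA| = |A − C| = 49.3.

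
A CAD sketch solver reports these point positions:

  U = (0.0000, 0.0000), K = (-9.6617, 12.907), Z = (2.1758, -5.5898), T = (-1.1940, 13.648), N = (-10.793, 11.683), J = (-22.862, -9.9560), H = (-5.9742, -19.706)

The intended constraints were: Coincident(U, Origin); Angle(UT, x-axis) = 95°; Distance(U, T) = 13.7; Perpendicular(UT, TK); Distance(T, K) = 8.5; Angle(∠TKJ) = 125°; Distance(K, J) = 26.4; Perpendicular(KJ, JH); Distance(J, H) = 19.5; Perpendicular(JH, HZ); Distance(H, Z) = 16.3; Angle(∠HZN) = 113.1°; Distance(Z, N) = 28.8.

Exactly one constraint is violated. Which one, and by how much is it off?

Distance(Z, N) = 28.8 — off by 7.20.

U = (0.00, 0.00) ✓; UT at 95.00° ✓; |UT| = 13.70 ✓; ∠(UT, TK) = 90.00° ✓; |TK| = 8.500 ✓; ∠TKJ = 125.0° ✓; |KJ| = 26.40 ✓; ∠(KJ, JH) = 90.00° ✓; |JH| = 19.50 ✓; ∠(JH, HZ) = 90.00° ✓; |HZ| = 16.30 ✓; ∠HZN = 113.1° ✓; |ZN| = 21.60 ✗.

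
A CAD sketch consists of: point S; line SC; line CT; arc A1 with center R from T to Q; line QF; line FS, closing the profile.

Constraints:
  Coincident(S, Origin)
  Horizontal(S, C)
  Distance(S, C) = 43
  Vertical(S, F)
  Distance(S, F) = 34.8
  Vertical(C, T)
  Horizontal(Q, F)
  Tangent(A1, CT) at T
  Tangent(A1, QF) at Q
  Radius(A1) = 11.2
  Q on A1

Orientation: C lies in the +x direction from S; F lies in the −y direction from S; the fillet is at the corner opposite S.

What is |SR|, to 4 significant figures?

39.60

SF is vertical with |SF| = 34.8 and F on the −y side, so F = (0.000, -34.80). The virtual corner opposite S is at (43.00, -34.80). The tangent condition forces RT to be normal to CT and the tangent condition forces RQ to be normal to QF, with radius 11.2, so the center R sits 11.2 in from both sides at R = (31.80, -23.60). Then |SR| = |R − S| = 39.60.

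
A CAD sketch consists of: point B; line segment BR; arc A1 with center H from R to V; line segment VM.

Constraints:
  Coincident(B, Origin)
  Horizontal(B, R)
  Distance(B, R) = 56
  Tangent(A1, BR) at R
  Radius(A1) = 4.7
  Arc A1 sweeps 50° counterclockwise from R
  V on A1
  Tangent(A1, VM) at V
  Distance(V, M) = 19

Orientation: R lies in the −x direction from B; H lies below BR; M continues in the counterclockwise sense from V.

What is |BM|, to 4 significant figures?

73.63

B is at the origin; BR is horizontal with |BR| = 56.0 and R on the −x side, so R = (-56.00, 0.000). Since A1 is tangent to BR there, HR ⟂ BR, so H = R + (0, -4.7) = (-56.00, -4.700). On A1, R sits at bearing 90° from H; a 50° counterclockwise sweep puts V at bearing 140°, so V = H + 4.7·(cos 140°, sin 140°) = (-59.60, -1.679). A1 meets VM tangentially, so HV is at right angles to VM, so VM runs along (−sin 140°, cos 140°); with |VM| = 19.0, M = (-71.81, -16.23). Then |BM| = |M − B| = 73.63.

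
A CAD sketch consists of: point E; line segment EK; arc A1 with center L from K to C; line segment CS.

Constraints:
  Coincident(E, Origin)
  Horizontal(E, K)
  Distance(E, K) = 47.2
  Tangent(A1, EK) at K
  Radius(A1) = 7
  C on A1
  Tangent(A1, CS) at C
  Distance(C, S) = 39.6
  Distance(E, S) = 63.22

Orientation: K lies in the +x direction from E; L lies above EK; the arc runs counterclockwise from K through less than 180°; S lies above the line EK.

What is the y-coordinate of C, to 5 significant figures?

9.0379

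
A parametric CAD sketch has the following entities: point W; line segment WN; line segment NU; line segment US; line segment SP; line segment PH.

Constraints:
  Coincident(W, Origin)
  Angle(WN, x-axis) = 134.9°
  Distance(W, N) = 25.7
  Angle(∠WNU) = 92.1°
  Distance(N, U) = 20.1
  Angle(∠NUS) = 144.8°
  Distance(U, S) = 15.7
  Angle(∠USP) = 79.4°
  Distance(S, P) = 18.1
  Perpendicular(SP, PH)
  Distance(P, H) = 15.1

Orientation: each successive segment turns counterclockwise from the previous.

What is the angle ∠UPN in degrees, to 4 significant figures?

43.03°

∠NUS = 144.8° gives US at -102.0° from the x-axis; with |US| = 15.7, S = (-36.15, -10.81). ∠USP = 79.4° gives SP at -1.400° from the x-axis; with |SP| = 18.1, P = (-18.06, -11.25). Then cos ∠UPN = PU·PN / (|PU||PN|), giving 43.03°.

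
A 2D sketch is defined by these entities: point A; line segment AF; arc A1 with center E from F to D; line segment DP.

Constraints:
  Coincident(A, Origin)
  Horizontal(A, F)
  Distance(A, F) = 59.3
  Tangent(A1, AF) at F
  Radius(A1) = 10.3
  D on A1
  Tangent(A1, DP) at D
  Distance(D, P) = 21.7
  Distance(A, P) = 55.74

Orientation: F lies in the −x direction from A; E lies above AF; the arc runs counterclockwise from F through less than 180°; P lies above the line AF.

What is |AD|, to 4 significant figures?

49.91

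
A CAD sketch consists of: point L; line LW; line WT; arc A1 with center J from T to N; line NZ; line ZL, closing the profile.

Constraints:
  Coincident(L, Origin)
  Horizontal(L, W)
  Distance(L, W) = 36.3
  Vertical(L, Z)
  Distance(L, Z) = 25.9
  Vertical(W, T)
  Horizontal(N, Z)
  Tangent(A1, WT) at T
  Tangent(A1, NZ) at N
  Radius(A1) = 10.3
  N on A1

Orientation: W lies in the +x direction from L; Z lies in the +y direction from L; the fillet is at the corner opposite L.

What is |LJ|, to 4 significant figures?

30.32

L is at the origin; LW is horizontal with |LW| = 36.3 and W on the +x side, so W = (36.30, 0.000). LZ is vertical with |LZ| = 25.9 and Z on the +y side, so Z = (0.000, 25.90). The virtual corner opposite L is at (36.30, 25.90). A1 meets WT tangentially, so JT is at right angles to WT and tangency of A1 to NZ means the radius JN is perpendicular to NZ, with radius 10.3, so the center J sits 10.3 in from both sides at J = (26.00, 15.60). Then |LJ| = |J − L| = 30.32.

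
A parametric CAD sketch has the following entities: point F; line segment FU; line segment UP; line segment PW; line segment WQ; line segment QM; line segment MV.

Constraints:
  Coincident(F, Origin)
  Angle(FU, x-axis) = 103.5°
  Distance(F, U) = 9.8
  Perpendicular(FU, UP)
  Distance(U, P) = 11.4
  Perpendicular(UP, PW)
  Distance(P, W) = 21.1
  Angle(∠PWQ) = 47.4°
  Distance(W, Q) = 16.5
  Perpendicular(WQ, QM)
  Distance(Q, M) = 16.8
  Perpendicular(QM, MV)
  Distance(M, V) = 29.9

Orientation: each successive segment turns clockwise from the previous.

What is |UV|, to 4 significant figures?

37.18

F is at the origin; FU runs at 103.5° with length 9.8, so U = (-2.288, 9.529). The perpendicularity gives UP at right angles to FU, so UP runs at 13.50°; with |UP| = 11.4, P = (8.797, 12.19). UP is perpendicular to PW, so PW runs at -76.50°; with |PW| = 21.1, W = (13.72, -8.327). ∠PWQ = 47.4° gives WQ at 150.9° from the x-axis; with |WQ| = 16.5, Q = (-0.6943, -0.3020). WQ is perpendicular to QM, so QM runs at 60.90°; with |QM| = 16.8, M = (7.476, 14.38). QM is perpendicular to MV, so MV runs at -29.10°; with |MV| = 29.9, V = (33.60, -0.1640). Then |UV| = |V − U| = 37.18.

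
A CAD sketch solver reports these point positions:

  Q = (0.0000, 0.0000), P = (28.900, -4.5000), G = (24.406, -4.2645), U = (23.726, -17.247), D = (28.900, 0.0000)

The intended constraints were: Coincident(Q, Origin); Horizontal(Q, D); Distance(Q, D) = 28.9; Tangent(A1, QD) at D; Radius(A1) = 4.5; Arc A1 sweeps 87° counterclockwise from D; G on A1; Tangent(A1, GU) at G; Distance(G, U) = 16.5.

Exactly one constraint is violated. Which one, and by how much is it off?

Distance(G, U) = 16.5 — off by 3.50.

Q = (0.00, 0.00) ✓; Q.y = 0.00, D.y = 0.00 ✓; |QD| = 28.90 ✓; ∠(PD, DQ) = 90.00° ✓; |PD| = 4.500 ✓; bearing(P→G) − bearing(P→D) = 87.00° ✓; |PG| = 4.500 ✓; ∠(PG, GU) = 90.00° ✓; |GU| = 13.00 ✗.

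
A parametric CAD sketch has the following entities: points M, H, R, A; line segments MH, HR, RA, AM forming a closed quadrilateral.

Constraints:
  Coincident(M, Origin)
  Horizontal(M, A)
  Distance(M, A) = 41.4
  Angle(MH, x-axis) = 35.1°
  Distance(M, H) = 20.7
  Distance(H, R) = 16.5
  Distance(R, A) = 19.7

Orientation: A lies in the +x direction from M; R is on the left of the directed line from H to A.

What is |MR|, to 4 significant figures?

36.88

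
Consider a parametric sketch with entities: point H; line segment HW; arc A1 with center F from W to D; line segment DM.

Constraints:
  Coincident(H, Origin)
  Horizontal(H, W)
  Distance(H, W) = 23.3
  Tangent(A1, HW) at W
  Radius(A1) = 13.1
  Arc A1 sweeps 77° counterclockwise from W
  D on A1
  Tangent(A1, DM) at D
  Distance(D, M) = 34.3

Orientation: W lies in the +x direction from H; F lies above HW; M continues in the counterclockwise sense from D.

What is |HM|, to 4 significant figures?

61.77

H is at the origin; H and W share the same y with |HW| = 23.3 and W on the +x side, so W = (23.30, 0.000). Since A1 is tangent to HW there, FW ⟂ HW, so F = W + (0, 13.1) = (23.30, 13.10). On A1, W sits at bearing -90° from F; a 77° counterclockwise sweep puts D at bearing -13°, so D = F + 13.1·(cos -13°, sin -13°) = (36.06, 10.15). Since A1 is tangent to DM there, FD ⟂ DM, so DM runs along (−sin -13°, cos -13°); with |DM| = 34.3, M = (43.78, 43.57). Then |HM| = |M − H| = 61.77.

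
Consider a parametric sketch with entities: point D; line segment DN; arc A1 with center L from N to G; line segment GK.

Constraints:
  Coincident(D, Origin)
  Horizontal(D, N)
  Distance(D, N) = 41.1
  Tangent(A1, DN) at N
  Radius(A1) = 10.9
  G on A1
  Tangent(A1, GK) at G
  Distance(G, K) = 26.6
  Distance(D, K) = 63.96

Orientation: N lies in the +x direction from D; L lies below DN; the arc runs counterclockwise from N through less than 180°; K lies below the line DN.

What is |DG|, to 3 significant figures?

38.0

Checks: |LG| = 10.90 ✓; ∠(LG, GK) = 90.00° ✓; |GK| = 26.60 ✓; |DK| = 63.96 ✓.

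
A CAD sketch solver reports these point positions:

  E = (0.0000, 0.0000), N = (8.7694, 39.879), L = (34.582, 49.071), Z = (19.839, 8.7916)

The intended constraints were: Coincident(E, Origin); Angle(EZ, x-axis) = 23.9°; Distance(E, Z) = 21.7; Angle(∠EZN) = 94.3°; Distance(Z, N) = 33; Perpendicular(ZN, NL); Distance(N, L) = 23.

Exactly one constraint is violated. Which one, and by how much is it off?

Distance(N, L) = 23 — off by 4.40.

E = (0.00, 0.00) ✓; EZ at 23.90° ✓; |EZ| = 21.70 ✓; ∠EZN = 94.30° ✓; |ZN| = 33.00 ✓; ∠(ZN, NL) = 90.00° ✓; |NL| = 27.40 ✗.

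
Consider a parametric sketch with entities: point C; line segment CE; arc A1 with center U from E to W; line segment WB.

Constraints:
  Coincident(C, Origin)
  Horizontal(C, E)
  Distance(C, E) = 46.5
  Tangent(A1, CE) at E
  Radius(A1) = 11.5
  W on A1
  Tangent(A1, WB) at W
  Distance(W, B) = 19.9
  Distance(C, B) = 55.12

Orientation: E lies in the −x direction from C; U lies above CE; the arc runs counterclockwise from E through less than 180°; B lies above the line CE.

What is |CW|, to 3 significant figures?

39.1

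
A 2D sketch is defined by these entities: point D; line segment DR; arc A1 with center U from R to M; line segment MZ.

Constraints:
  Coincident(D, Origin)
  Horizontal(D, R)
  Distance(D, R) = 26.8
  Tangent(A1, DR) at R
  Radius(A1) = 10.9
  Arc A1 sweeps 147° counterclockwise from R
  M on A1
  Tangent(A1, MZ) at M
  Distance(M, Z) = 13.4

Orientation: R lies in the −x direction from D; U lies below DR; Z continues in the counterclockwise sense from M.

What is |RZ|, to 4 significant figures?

27.85

D is at the origin; DR is horizontal with |DR| = 26.8 and R on the −x side, so R = (-26.80, 0.000). Since A1 is tangent to DR there, UR ⟂ DR, so U = R + (0, -10.9) = (-26.80, -10.90). On A1, R sits at bearing 90° from U; a 147° counterclockwise sweep puts M at bearing 237°, so M = U + 10.9·(cos 237°, sin 237°) = (-32.74, -20.04). A1 meets MZ tangentially, so UM is at right angles to MZ, so MZ runs along (−sin 237°, cos 237°); with |MZ| = 13.4, Z = (-21.50, -27.34). Then |RZ| = |Z − R| = 27.85.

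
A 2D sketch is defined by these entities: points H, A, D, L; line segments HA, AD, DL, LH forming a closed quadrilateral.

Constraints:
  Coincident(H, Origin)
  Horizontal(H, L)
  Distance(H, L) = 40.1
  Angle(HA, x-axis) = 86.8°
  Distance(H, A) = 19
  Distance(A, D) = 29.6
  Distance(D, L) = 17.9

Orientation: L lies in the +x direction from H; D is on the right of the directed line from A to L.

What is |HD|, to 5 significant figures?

22.340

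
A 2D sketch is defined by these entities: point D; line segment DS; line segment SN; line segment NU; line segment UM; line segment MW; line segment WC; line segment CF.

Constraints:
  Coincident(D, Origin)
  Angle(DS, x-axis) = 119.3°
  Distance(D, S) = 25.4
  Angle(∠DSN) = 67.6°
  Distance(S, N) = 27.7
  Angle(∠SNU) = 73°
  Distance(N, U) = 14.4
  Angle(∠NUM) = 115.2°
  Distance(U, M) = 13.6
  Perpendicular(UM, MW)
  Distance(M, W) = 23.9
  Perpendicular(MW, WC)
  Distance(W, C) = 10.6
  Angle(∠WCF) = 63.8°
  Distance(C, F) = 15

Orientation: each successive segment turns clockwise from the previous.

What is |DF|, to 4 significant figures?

18.88

D is at the origin; DS runs at 119.3° with length 25.4, so S = (-12.43, 22.15). ∠DSN = 67.6° gives SN at 6.900° from the x-axis; with |SN| = 27.7, N = (15.07, 25.48). ∠SNU = 73.0° gives NU at -100.1° from the x-axis; with |NU| = 14.4, U = (12.54, 11.30). ∠NUM = 115.2° gives UM at -164.9° from the x-axis; with |UM| = 13.6, M = (-0.5866, 7.759). UM ⟂ MW, so MW runs at 105.1°; with |MW| = 23.9, W = (-6.813, 30.83). The perpendicularity gives WC at right angles to MW, so WC runs at 15.10°; with |WC| = 10.6, C = (3.421, 33.59). ∠WCF = 63.8° gives CF at -101.1° from the x-axis; with |CF| = 15.0, F = (0.5335, 18.88). Then |DF| = |F − D| = 18.88.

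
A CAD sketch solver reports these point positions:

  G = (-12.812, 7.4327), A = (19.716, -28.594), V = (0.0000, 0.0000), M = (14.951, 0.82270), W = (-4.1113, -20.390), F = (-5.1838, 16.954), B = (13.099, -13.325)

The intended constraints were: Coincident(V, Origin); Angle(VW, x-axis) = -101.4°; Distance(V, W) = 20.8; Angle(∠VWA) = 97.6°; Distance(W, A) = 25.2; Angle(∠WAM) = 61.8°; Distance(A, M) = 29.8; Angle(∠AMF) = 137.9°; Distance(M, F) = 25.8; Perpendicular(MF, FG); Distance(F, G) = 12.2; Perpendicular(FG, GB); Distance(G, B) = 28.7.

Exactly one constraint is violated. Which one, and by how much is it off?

Distance(G, B) = 28.7 — off by 4.50.

V = (0.00, 0.00) ✓; VW at -101.4° ✓; |VW| = 20.80 ✓; ∠VWA = 97.60° ✓; |WA| = 25.20 ✓; ∠WAM = 61.80° ✓; |AM| = 29.80 ✓; ∠AMF = 137.9° ✓; |MF| = 25.80 ✓; ∠(MF, FG) = 90.00° ✓; |FG| = 12.20 ✓; ∠(FG, GB) = 90.00° ✓; |GB| = 33.20 ✗.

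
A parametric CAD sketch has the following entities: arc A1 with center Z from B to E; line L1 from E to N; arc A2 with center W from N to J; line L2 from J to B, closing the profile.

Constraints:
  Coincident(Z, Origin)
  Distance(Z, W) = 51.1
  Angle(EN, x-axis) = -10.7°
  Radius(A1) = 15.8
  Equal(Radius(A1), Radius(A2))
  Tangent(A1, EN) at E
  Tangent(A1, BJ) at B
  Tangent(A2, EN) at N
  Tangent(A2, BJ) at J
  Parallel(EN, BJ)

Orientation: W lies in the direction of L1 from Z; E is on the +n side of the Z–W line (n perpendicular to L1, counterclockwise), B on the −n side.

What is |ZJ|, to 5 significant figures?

53.487

Tangency of A1 to both parallel lines with radius 15.8 puts E and B at Z ± 15.8·n: E = (2.9335, 15.525), B = (-2.9335, -15.525). Equal radii place N and J the same way about W: N = W + 15.8·n = (53.145, 6.0377), J = W − 15.8·n = (47.278, -25.013). Then |ZJ| = |J − Z| = 53.487.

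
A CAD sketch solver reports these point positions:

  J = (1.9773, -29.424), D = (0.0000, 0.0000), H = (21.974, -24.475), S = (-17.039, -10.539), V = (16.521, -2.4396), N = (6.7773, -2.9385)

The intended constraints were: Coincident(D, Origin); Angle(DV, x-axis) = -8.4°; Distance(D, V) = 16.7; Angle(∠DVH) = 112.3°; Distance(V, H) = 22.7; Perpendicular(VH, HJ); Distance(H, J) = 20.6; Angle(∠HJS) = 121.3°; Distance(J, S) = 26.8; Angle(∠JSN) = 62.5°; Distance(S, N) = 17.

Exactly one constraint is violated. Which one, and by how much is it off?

Distance(S, N) = 17 — off by 8.00.

D = (0.00, 0.00) ✓; DV at -8.400° ✓; |DV| = 16.70 ✓; ∠DVH = 112.3° ✓; |VH| = 22.70 ✓; ∠(VH, HJ) = 90.00° ✓; |HJ| = 20.60 ✓; ∠HJS = 121.3° ✓; |JS| = 26.80 ✓; ∠JSN = 62.50° ✓; |SN| = 25.00 ✗.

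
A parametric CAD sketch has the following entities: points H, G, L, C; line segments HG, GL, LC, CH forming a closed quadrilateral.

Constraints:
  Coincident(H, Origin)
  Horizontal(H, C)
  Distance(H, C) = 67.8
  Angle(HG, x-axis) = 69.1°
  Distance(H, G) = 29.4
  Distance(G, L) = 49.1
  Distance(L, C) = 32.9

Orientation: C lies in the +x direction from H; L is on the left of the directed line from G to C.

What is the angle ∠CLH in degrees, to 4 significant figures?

76.63°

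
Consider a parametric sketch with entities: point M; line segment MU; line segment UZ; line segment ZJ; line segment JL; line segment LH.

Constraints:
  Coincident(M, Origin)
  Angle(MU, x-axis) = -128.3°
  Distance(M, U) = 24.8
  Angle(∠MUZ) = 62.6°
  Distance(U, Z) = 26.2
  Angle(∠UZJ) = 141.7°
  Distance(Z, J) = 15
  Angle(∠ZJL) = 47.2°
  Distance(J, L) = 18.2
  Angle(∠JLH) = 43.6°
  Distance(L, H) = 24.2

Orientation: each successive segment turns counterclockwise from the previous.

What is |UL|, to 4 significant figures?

23.37

M is at the origin; MU runs at -128.3° with length 24.8, so U = (-15.37, -19.46). ∠MUZ = 62.6° gives UZ at -10.90° from the x-axis; with |UZ| = 26.2, Z = (10.36, -24.42). ∠UZJ = 141.7° gives ZJ at 27.40° from the x-axis; with |ZJ| = 15.0, J = (23.67, -17.51). ∠ZJL = 47.2° gives JL at 160.2° from the x-axis; with |JL| = 18.2, L = (6.550, -11.35). Then |UL| = |L − U| = 23.37.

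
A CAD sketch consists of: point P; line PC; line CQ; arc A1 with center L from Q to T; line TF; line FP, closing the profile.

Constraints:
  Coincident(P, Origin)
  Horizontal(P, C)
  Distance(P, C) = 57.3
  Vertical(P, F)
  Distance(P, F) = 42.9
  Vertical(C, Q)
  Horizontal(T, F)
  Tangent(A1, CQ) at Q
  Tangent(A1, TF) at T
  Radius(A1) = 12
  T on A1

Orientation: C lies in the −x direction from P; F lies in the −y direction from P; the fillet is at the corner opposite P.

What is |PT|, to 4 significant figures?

62.39

P is at the origin; P and C share the same y with |PC| = 57.3 and C on the −x side, so C = (-57.30, 0.000). P and F share the same x with |PF| = 42.9 and F on the −y side, so F = (0.000, -42.90). The virtual corner opposite P is at (-57.30, -42.90). Since A1 is tangent to CQ there, LQ ⟂ CQ and the tangent condition forces LT to be normal to TF, with radius 12.0, so the center L sits 12.0 in from both sides at L = (-45.30, -30.90). That places the tangent points at Q = (-57.30, -30.90) on CQ and T = (-45.30, -42.90) on TF. Then |PT| = |T − P| = 62.39.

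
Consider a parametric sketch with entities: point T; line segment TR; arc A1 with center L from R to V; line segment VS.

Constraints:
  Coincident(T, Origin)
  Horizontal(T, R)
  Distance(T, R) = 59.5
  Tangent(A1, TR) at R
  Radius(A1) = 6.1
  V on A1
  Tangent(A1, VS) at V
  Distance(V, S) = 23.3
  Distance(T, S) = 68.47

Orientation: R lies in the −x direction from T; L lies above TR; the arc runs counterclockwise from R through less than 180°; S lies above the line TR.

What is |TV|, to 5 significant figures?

54.359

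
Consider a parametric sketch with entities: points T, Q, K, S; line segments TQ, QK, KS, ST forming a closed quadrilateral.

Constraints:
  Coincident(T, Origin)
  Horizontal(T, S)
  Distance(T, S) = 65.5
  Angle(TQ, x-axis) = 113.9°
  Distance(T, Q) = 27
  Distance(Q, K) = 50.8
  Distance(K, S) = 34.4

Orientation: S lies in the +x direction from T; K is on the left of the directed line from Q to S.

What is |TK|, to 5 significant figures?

45.944

Checks: |QK| = 50.80 ✓; |KS| = 34.40 ✓.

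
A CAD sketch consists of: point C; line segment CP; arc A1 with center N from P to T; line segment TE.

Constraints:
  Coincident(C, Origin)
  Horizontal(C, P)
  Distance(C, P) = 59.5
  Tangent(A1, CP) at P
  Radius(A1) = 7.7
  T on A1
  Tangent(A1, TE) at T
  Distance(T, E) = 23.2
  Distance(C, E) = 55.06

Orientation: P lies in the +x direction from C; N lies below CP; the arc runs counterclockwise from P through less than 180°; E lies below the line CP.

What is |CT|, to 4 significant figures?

52.33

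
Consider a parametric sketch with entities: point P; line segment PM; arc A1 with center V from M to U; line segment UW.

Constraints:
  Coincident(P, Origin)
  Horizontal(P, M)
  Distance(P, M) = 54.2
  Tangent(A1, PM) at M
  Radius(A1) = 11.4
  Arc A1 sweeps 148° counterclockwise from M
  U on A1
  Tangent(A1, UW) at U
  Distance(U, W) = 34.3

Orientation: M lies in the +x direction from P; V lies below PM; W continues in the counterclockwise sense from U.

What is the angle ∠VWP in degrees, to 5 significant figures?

23.453°

On A1, M sits at bearing 90° from V; a 148° counterclockwise sweep puts U at bearing 238°, so U = V + 11.4·(cos 238°, sin 238°) = (48.159, -21.068). Since A1 is tangent to UW there, VU ⟂ UW, so UW runs along (−sin 238°, cos 238°); with |UW| = 34.3, W = (77.247, -39.244). Then cos ∠VWP = WV·WP / (|WV||WP|), giving 23.453°.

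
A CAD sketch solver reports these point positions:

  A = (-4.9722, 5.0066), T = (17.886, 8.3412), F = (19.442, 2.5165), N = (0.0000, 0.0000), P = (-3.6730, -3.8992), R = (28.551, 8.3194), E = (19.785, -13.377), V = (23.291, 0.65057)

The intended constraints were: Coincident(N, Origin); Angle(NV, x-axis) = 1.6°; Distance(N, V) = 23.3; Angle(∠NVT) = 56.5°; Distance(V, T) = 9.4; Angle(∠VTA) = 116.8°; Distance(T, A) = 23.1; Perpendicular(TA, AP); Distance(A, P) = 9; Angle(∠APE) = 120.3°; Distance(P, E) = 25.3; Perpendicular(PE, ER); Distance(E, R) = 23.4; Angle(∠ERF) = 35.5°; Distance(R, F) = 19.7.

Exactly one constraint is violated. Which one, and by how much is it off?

Distance(R, F) = 19.7 — off by 8.90.

N = (0.00, 0.00) ✓; NV at 1.600° ✓; |NV| = 23.30 ✓; ∠NVT = 56.50° ✓; |VT| = 9.400 ✓; ∠VTA = 116.8° ✓; |TA| = 23.10 ✓; ∠(TA, AP) = 90.00° ✓; |AP| = 9.000 ✓; ∠APE = 120.3° ✓; |PE| = 25.30 ✓; ∠(PE, ER) = 90.00° ✓; |ER| = 23.40 ✓; ∠ERF = 35.50° ✓; |RF| = 10.80 ✗.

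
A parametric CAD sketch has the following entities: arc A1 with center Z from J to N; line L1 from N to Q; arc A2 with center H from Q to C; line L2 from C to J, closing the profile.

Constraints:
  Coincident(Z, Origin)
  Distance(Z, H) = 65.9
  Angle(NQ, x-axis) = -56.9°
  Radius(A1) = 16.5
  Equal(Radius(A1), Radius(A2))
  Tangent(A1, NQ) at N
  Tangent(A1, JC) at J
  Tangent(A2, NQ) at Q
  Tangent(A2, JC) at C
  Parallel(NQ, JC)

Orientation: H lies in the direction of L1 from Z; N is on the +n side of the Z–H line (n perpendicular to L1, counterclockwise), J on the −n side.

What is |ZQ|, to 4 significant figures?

67.93

Tangency of A1 to both parallel lines with radius 16.5 puts N and J at Z ± 16.5·n: N = (13.82, 9.011), J = (-13.82, -9.011). Equal radii place Q and C the same way about H: Q = H + 16.5·n = (49.81, -46.19), C = H − 16.5·n = (22.17, -64.22). Then |ZQ| = |Q − Z| = 67.93.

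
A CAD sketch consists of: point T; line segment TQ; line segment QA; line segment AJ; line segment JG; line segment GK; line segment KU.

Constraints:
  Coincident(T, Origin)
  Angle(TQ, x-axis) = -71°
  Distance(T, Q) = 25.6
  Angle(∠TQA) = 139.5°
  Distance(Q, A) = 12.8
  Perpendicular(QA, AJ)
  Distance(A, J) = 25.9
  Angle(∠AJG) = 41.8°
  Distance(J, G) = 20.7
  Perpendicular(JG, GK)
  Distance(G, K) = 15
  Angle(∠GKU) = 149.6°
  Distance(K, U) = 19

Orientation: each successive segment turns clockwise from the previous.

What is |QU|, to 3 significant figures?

29.0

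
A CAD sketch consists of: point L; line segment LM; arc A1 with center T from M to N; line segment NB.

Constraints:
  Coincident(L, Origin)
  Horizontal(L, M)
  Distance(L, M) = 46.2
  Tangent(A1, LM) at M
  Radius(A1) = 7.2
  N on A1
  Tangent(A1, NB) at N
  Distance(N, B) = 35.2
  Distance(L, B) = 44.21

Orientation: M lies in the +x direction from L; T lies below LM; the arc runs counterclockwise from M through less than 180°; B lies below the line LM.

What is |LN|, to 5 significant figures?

39.862

L is at the origin; L and M share the same y with |LM| = 46.2 and M on the +x side, so M = (46.200, 0.0000). Tangency of A1 to LM means the radius TM is perpendicular to LM, so T = M + (0, -7.2) = (46.200, -7.2000). Since TN ⟂ NB (tangency), |TB| = √(7.2² + 35.2²) = 35.929 regardless of where N sits on A1. So B lies on both circle(L, 44.21) and circle(T, 35.929); the below-LM intersection is B = (25.180, -36.338). N is the foot of the tangent from B: N = (39.635, -4.2433).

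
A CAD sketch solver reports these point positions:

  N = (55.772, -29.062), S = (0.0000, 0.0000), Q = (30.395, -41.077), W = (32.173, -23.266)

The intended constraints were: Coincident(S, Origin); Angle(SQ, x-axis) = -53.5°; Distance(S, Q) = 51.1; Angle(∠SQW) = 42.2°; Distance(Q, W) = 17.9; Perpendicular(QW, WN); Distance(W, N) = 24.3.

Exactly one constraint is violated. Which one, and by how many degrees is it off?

Perpendicular(QW, WN) — off by 8.10°.

S = (0.00, 0.00) ✓; SQ at -53.50° ✓; |SQ| = 51.10 ✓; ∠SQW = 42.20° ✓; |QW| = 17.90 ✓; ∠(QW, WN) = 98.10° ✗; |WN| = 24.30 ✓.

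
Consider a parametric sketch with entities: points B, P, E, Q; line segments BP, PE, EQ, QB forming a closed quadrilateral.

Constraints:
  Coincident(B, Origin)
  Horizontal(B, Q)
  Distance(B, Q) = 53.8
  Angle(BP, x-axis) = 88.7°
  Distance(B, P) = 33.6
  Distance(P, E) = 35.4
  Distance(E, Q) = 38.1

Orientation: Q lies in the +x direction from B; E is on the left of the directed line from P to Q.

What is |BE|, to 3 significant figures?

49.5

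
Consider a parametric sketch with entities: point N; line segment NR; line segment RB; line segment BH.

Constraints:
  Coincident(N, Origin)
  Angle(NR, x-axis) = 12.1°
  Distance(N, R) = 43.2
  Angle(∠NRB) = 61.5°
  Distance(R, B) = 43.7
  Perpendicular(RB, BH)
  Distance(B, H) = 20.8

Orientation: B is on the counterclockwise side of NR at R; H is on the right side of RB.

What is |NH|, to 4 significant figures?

63.14

∠NRB = 61.5°, so RB runs at 12.1° + (180° − 61.5°) = 130.6° from the x-axis; with |RB| = 43.7, B = R + 43.7·(cos 130.6°, sin 130.6°) = (13.80, 42.24). The perpendicularity gives BH at right angles to RB; with |BH| = 20.8 on the right of RB, H = B + 20.8·(0.7593, 0.6508) = (29.59, 55.77). Then |NH| = |H − N| = 63.14.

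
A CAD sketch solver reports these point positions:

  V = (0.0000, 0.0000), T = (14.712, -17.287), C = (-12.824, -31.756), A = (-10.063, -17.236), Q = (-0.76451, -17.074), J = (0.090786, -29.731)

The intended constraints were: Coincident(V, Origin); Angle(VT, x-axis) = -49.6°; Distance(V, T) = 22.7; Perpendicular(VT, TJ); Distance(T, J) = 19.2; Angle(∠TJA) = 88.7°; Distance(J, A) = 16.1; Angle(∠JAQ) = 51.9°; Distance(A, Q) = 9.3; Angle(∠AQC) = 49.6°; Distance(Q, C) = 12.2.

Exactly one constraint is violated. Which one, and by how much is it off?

Distance(Q, C) = 12.2 — off by 6.80.

V = (0.00, 0.00) ✓; VT at -49.60° ✓; |VT| = 22.70 ✓; ∠(VT, TJ) = 90.00° ✓; |TJ| = 19.20 ✓; ∠TJA = 88.70° ✓; |JA| = 16.10 ✓; ∠JAQ = 51.90° ✓; |AQ| = 9.300 ✓; ∠AQC = 49.60° ✓; |QC| = 19.00 ✗.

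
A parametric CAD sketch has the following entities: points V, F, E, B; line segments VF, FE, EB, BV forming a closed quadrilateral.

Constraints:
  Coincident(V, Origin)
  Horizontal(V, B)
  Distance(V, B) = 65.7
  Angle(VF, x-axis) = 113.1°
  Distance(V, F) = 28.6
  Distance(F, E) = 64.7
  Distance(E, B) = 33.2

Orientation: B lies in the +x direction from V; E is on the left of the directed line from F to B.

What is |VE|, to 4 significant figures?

61.58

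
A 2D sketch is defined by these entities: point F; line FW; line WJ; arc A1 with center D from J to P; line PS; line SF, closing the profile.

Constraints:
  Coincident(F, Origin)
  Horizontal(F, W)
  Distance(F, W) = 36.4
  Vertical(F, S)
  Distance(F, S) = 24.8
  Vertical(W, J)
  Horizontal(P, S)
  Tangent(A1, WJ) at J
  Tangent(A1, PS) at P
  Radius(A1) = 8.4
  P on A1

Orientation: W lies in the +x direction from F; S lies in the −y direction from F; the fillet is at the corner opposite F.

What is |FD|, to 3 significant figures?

32.4

F is at the origin; F and W share the same y with |FW| = 36.4 and W on the +x side, so W = (36.4, 0.00). FS is vertical with |FS| = 24.8 and S on the −y side, so S = (0.00, -24.8). The virtual corner opposite F is at (36.4, -24.8). Since A1 is tangent to WJ there, DJ ⟂ WJ and tangency of A1 to PS means the radius DP is perpendicular to PS, with radius 8.4, so the center D sits 8.4 in from both sides at D = (28.0, -16.4). Then |FD| = |D − F| = 32.4.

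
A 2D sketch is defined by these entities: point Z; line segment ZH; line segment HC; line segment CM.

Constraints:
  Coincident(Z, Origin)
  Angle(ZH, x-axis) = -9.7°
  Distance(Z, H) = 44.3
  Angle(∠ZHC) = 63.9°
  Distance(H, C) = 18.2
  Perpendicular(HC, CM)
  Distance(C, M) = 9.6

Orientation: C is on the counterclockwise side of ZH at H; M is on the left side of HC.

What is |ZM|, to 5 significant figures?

30.210

Z is at the origin; ZH runs at -9.7° with length 44.3, so H = 44.3·(cos -9.7°, sin -9.7°) = (43.667, -7.4641). ∠ZHC = 63.9°, so HC runs at -9.7° + (180° − 63.9°) = 106.40° from the x-axis; with |HC| = 18.2, C = H + 18.2·(cos 106.40°, sin 106.40°) = (38.528, 9.9954). The perpendicularity gives CM at right angles to HC; with |CM| = 9.6 on the left of HC, M = C + 9.6·(-0.95931, -0.28234) = (29.319, 7.2850). Then |ZM| = |M − Z| = 30.210.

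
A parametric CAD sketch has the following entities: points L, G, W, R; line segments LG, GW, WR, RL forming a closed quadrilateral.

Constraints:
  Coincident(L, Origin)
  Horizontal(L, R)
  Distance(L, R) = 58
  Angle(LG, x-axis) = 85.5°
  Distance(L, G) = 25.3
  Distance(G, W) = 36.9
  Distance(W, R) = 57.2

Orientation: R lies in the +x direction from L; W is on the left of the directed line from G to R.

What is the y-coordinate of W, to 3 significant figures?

49.7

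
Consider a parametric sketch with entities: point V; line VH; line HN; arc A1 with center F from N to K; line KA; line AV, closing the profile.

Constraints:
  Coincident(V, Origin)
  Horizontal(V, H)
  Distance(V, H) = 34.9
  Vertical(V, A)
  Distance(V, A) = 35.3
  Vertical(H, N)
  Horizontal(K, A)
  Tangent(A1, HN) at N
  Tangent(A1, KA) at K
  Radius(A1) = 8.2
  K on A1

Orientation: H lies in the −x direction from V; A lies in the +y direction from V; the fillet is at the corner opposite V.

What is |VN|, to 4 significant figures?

44.19

The virtual corner opposite V is at (-34.90, 35.30). A1 meets HN tangentially, so FN is at right angles to HN and A1 meets KA tangentially, so FK is at right angles to KA, with radius 8.2, so the center F sits 8.2 in from both sides at F = (-26.70, 27.10). That places the tangent points at N = (-34.90, 27.10) on HN and K = (-26.70, 35.30) on KA. Then |VN| = |N − V| = 44.19.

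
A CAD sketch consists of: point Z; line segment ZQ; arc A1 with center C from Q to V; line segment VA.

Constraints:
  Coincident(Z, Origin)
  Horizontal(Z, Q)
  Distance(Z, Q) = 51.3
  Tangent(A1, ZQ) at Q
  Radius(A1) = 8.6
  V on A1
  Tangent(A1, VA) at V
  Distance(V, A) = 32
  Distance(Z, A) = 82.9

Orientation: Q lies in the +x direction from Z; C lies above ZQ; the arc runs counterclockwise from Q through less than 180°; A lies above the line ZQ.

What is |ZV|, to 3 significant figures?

58.1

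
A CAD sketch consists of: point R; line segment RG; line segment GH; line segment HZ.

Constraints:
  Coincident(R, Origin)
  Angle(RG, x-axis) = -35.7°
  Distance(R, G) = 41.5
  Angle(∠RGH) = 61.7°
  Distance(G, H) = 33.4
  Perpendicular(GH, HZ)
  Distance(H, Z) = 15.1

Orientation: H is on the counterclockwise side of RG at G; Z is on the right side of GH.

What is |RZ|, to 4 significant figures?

53.43

R is at the origin; RG runs at -35.7° with length 41.5, so G = 41.5·(cos -35.7°, sin -35.7°) = (33.70, -24.22). ∠RGH = 61.7°, so GH runs at -35.7° + (180° − 61.7°) = 82.60° from the x-axis; with |GH| = 33.4, H = G + 33.4·(cos 82.60°, sin 82.60°) = (38.00, 8.905). GH ⟂ HZ; with |HZ| = 15.1 on the right of GH, Z = H + 15.1·(0.9917, -0.1288) = (52.98, 6.960). Then |RZ| = |Z − R| = 53.43.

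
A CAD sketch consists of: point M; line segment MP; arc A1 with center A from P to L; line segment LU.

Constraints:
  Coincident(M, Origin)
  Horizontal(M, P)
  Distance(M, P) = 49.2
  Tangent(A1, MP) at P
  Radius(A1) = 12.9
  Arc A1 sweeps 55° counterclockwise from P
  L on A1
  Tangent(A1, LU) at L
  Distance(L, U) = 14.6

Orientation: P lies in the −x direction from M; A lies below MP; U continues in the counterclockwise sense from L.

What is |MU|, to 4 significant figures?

70.34

On A1, P sits at bearing 90° from A; a 55° counterclockwise sweep puts L at bearing 145°, so L = A + 12.9·(cos 145°, sin 145°) = (-59.77, -5.501). The tangent condition forces AL to be normal to LU, so LU runs along (−sin 145°, cos 145°); with |LU| = 14.6, U = (-68.14, -17.46). Then |MU| = |U − M| = 70.34.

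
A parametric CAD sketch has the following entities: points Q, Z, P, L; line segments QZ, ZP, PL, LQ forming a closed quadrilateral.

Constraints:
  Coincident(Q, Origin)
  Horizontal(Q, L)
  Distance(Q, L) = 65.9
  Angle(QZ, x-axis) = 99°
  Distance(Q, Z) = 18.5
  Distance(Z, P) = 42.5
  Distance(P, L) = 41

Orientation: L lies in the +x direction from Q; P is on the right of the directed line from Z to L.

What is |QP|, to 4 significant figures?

29.39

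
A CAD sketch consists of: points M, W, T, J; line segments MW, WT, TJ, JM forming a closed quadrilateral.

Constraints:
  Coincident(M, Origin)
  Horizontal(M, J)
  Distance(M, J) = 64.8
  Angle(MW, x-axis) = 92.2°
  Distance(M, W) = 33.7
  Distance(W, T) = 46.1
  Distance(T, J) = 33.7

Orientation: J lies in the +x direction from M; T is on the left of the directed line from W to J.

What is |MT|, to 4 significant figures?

51.72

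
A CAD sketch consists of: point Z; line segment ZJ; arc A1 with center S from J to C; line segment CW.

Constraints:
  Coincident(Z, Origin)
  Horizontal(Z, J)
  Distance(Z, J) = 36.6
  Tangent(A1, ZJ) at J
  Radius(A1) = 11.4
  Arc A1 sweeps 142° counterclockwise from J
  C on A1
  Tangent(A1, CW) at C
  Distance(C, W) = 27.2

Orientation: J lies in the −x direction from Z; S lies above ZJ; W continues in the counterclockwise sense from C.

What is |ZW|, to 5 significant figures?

63.096

Z is at the origin; Z and J share the same y with |ZJ| = 36.6 and J on the −x side, so J = (-36.600, 0.0000). Tangency of A1 to ZJ means the radius SJ is perpendicular to ZJ, so S = J + (0, 11.4) = (-36.600, 11.400). On A1, J sits at bearing -90° from S; a 142° counterclockwise sweep puts C at bearing 52°, so C = S + 11.4·(cos 52°, sin 52°) = (-29.581, 20.383). A1 meets CW tangentially, so SC is at right angles to CW, so CW runs along (−sin 52°, cos 52°); with |CW| = 27.2, W = (-51.015, 37.129). Then |ZW| = |W − Z| = 63.096.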